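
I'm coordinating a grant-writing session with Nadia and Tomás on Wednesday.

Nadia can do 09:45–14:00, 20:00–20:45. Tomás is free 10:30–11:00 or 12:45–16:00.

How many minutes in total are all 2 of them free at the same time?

105

Nadia ∩ Tomás: 10:30-11:00, 12:45-14:00.
So the common availability across everyone is 10:30-11:00, 12:45-14:00.
Summing the common windows: 30 + 75 = 105 minutes.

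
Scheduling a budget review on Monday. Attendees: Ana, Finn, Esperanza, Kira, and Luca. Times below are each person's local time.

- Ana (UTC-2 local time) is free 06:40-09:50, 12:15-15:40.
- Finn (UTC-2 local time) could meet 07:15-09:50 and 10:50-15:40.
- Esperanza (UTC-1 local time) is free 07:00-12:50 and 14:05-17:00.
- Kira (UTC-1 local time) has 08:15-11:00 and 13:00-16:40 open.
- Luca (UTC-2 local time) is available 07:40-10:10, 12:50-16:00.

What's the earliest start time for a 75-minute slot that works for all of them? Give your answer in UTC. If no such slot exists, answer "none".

Ana in UTC: 08:40-11:50, 14:15-17:40 (add 2h to convert from UTC-2).
Finn in UTC: 09:15-11:50, 12:50-17:40 (add 2h to convert from UTC-2).
Esperanza in UTC: 08:00-13:50, 15:05-18:00 (add 1h to convert from UTC-1).
Kira in UTC: 09:15-12:00, 14:00-17:40 (add 1h to convert from UTC-1).
Luca in UTC: 09:40-12:10, 14:50-18:00 (add 2h to convert from UTC-2).
Ana ∩ Finn: 09:15-11:50, 14:15-17:40.
Ana ∩ Finn ∩ Esperanza: 09:15-11:50, 15:05-17:40.
Ana ∩ Finn ∩ Esperanza ∩ Kira: 09:15-11:50, 15:05-17:40.
Ana ∩ Finn ∩ Esperanza ∩ Kira ∩ Luca: 09:40-11:50, 15:05-17:40.
The first common window of at least 75 minutes is 09:40-11:50, so the earliest start is 09:40.

09:40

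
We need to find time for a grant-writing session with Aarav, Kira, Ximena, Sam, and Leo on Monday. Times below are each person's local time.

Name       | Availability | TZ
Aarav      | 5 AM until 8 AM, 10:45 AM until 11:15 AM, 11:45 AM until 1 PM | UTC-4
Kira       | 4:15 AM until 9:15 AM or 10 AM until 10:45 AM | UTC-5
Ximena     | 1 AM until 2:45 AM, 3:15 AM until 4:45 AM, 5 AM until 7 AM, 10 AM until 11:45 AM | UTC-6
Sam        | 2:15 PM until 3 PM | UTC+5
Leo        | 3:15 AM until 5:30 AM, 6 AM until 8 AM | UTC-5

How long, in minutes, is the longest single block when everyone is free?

Aarav in UTC: 09:00-12:00, 14:45-15:15, 15:45-17:00 (add 4h to convert from UTC-4).
Kira in UTC: 09:15-14:15, 15:00-15:45 (add 5h to convert from UTC-5).
Ximena in UTC: 07:00-08:45, 09:15-10:45, 11:00-13:00, 16:00-17:45 (add 6h to convert from UTC-6).
Sam in UTC: 09:15-10:00 (subtract 5h to convert from UTC+5).
Leo in UTC: 08:15-10:30, 11:00-13:00 (add 5h to convert from UTC-5).
Aarav ∩ Kira: 09:15-12:00, 15:00-15:15.
Aarav ∩ Kira ∩ Ximena: 09:15-10:45, 11:00-12:00.
Aarav ∩ Kira ∩ Ximena ∩ Sam: 09:15-10:00.
Aarav ∩ Kira ∩ Ximena ∩ Sam ∩ Leo: 09:15-10:00.
The longest is 09:15-10:00 at 45 minutes.

45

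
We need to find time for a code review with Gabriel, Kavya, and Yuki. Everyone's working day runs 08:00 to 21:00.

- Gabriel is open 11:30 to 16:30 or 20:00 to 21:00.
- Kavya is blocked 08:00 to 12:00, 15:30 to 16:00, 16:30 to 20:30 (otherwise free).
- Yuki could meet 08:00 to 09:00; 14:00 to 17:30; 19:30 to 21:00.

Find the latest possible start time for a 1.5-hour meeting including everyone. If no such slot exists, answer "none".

14:00

Gabriel free: 11:30-16:30, 20:00-21:00.
Kavya free: 12:00-15:30, 16:00-16:30, 20:30-21:00 (invert busy blocks within the working day).
Yuki free: 08:00-09:00, 14:00-17:30, 19:30-21:00.
Gabriel ∩ Kavya: 12:00-15:30, 16:00-16:30, 20:30-21:00.
Gabriel ∩ Kavya ∩ Yuki: 14:00-15:30, 16:00-16:30, 20:30-21:00.
The last common window of at least 90 minutes is 14:00-15:30; a 90-minute meeting can start as late as 14:00 and still end by 15:30.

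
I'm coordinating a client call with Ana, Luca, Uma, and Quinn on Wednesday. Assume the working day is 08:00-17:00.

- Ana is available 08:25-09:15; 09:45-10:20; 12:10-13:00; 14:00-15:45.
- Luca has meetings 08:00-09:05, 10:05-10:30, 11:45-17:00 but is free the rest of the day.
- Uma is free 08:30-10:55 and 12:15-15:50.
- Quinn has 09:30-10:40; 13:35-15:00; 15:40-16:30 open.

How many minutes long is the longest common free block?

20

Ana free: 08:25-09:15, 09:45-10:20, 12:10-13:00, 14:00-15:45.
Luca free: 09:05-10:05, 10:30-11:45 (invert busy blocks within the working day).
Uma free: 08:30-10:55, 12:15-15:50.
Quinn free: 09:30-10:40, 13:35-15:00, 15:40-16:30.
Ana ∩ Luca: 09:05-09:15, 09:45-10:05.
Ana ∩ Luca ∩ Uma: 09:05-09:15, 09:45-10:05.
Ana ∩ Luca ∩ Uma ∩ Quinn: 09:45-10:05.
The longest is 09:45-10:05 at 20 minutes.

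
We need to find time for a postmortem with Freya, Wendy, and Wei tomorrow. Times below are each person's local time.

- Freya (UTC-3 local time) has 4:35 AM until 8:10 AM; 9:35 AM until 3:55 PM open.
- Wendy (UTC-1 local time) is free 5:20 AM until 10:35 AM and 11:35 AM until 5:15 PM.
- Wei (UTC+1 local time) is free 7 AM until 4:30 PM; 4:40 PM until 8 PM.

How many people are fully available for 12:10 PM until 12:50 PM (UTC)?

1

Freya in UTC: 07:35-11:10, 12:35-18:55 (add 3h to convert from UTC-3).
Wendy in UTC: 06:20-11:35, 12:35-18:15 (add 1h to convert from UTC-1).
Wei in UTC: 06:00-15:30, 15:40-19:00 (subtract 1h to convert from UTC+1).
Wei can make the full 12:10-12:50 slot — that's 1.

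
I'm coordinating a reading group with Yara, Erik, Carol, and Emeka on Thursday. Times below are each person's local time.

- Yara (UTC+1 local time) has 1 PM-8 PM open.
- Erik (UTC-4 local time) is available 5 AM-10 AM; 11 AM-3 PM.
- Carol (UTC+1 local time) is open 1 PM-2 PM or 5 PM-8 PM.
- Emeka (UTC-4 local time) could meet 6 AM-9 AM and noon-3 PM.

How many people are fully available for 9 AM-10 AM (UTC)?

1

Yara in UTC: 12:00-19:00 (subtract 1h to convert from UTC+1).
Erik in UTC: 09:00-14:00, 15:00-19:00 (add 4h to convert from UTC-4).
Carol in UTC: 12:00-13:00, 16:00-19:00 (subtract 1h to convert from UTC+1).
Emeka in UTC: 10:00-13:00, 16:00-19:00 (add 4h to convert from UTC-4).
Erik can make the full 09:00-10:00 slot — that's 1.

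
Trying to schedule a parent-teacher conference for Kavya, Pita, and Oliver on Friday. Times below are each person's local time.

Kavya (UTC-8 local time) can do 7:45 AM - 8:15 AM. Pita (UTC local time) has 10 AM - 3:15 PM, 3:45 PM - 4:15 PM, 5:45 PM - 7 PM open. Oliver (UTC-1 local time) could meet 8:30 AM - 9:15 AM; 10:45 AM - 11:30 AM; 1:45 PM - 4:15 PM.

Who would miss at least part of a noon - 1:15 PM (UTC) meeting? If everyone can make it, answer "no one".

Kavya, Oliver

Kavya in UTC: 15:45-16:15 (add 8h to convert from UTC-8).
Pita in UTC: 10:00-15:15, 15:45-16:15, 17:45-19:00.
Oliver in UTC: 09:30-10:15, 11:45-12:30, 14:45-17:15 (add 1h to convert from UTC-1).
Kavya: not fully free for 12:00-13:15. Pita: free for 12:00-13:15. Oliver: not fully free for 12:00-13:15.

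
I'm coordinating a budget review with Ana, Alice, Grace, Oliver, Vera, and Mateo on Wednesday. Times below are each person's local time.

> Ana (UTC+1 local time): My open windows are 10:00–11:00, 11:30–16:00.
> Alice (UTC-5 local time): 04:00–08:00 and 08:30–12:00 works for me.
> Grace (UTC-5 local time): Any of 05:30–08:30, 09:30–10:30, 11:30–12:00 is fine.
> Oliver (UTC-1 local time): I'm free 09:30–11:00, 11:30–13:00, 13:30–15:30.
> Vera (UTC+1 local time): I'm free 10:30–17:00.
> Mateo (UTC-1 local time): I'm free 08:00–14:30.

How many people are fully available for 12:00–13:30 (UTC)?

Ana in UTC: 09:00-10:00, 10:30-15:00 (subtract 1h to convert from UTC+1).
Alice in UTC: 09:00-13:00, 13:30-17:00 (add 5h to convert from UTC-5).
Grace in UTC: 10:30-13:30, 14:30-15:30, 16:30-17:00 (add 5h to convert from UTC-5).
Oliver in UTC: 10:30-12:00, 12:30-14:00, 14:30-16:30 (add 1h to convert from UTC-1).
Vera in UTC: 09:30-16:00 (subtract 1h to convert from UTC+1).
Mateo in UTC: 09:00-15:30 (add 1h to convert from UTC-1).
Ana, Grace, Vera, and Mateo can make the full 12:00-13:30 slot — that's 4.

4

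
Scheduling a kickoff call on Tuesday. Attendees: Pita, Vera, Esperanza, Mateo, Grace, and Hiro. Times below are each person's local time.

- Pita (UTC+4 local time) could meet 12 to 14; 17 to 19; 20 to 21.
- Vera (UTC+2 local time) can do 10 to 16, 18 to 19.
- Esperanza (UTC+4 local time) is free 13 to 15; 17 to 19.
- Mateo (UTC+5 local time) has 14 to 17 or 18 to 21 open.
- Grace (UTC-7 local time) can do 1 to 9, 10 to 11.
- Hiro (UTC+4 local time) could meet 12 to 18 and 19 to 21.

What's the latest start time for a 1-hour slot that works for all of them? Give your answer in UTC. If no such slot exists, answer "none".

Pita in UTC: 08:00-10:00, 13:00-15:00, 16:00-17:00 (subtract 4h to convert from UTC+4).
Vera in UTC: 08:00-14:00, 16:00-17:00 (subtract 2h to convert from UTC+2).
Esperanza in UTC: 09:00-11:00, 13:00-15:00 (subtract 4h to convert from UTC+4).
Mateo in UTC: 09:00-12:00, 13:00-16:00 (subtract 5h to convert from UTC+5).
Grace in UTC: 08:00-16:00, 17:00-18:00 (add 7h to convert from UTC-7).
Hiro in UTC: 08:00-14:00, 15:00-17:00 (subtract 4h to convert from UTC+4).
Pita ∩ Vera: 08:00-10:00, 13:00-14:00, 16:00-17:00.
Pita ∩ Vera ∩ Esperanza: 09:00-10:00, 13:00-14:00.
Pita ∩ Vera ∩ Esperanza ∩ Mateo: 09:00-10:00, 13:00-14:00.
Pita ∩ Vera ∩ Esperanza ∩ Mateo ∩ Grace: 09:00-10:00, 13:00-14:00.
Pita ∩ Vera ∩ Esperanza ∩ Mateo ∩ Grace ∩ Hiro: 09:00-10:00, 13:00-14:00.
The last common window of at least 60 minutes is 13:00-14:00; a 60-minute meeting can start as late as 13:00 and still end by 14:00.

13:00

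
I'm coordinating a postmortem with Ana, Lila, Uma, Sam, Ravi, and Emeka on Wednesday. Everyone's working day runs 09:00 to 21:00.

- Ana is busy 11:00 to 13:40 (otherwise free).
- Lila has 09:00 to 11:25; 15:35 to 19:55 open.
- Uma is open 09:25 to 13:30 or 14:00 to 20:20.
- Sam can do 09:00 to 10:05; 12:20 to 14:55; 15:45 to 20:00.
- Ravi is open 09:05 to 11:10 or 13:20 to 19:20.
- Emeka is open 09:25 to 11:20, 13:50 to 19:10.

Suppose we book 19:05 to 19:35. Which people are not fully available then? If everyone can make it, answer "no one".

Ana free: 09:00-11:00, 13:40-21:00 (invert busy blocks within the working day).
Lila free: 09:00-11:25, 15:35-19:55.
Uma free: 09:25-13:30, 14:00-20:20.
Sam free: 09:00-10:05, 12:20-14:55, 15:45-20:00.
Ravi free: 09:05-11:10, 13:20-19:20.
Emeka free: 09:25-11:20, 13:50-19:10.
Ana: free for 19:05-19:35. Lila: free for 19:05-19:35. Uma: free for 19:05-19:35. Sam: free for 19:05-19:35. Ravi: not fully free for 19:05-19:35. Emeka: not fully free for 19:05-19:35.

Emeka, Ravi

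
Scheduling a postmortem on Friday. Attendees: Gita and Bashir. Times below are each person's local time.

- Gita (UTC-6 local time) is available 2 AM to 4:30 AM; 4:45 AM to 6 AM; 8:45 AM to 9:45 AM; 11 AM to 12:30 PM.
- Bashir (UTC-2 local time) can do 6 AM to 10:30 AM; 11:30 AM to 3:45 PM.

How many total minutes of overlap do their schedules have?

Gita in UTC: 08:00-10:30, 10:45-12:00, 14:45-15:45, 17:00-18:30 (add 6h to convert from UTC-6).
Bashir in UTC: 08:00-12:30, 13:30-17:45 (add 2h to convert from UTC-2).
Gita ∩ Bashir: 08:00-10:30, 10:45-12:00, 14:45-15:45, 17:00-17:45.
Summing the common windows: 150 + 75 + 60 + 45 = 330 minutes.

330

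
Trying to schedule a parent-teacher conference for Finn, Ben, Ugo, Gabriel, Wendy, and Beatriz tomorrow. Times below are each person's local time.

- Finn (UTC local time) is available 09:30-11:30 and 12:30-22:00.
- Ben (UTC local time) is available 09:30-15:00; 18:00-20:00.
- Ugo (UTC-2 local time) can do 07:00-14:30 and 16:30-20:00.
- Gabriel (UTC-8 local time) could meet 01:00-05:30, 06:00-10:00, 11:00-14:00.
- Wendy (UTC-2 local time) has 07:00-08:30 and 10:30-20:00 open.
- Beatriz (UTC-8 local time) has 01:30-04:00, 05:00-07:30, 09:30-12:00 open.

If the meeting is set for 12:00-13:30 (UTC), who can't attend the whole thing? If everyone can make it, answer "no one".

Finn in UTC: 09:30-11:30, 12:30-22:00.
Ben in UTC: 09:30-15:00, 18:00-20:00.
Ugo in UTC: 09:00-16:30, 18:30-22:00 (add 2h to convert from UTC-2).
Gabriel in UTC: 09:00-13:30, 14:00-18:00, 19:00-22:00 (add 8h to convert from UTC-8).
Wendy in UTC: 09:00-10:30, 12:30-22:00 (add 2h to convert from UTC-2).
Beatriz in UTC: 09:30-12:00, 13:00-15:30, 17:30-20:00 (add 8h to convert from UTC-8).
Finn: not fully free for 12:00-13:30. Ben: free for 12:00-13:30. Ugo: free for 12:00-13:30. Gabriel: free for 12:00-13:30. Wendy: not fully free for 12:00-13:30. Beatriz: not fully free for 12:00-13:30.

Beatriz, Finn, Wendy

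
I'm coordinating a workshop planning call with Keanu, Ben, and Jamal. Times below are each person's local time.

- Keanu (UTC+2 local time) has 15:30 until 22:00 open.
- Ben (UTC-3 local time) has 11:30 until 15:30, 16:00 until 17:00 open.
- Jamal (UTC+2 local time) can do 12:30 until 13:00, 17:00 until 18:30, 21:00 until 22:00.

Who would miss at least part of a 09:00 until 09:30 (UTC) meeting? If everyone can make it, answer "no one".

Keanu in UTC: 13:30-20:00 (subtract 2h to convert from UTC+2).
Ben in UTC: 14:30-18:30, 19:00-20:00 (add 3h to convert from UTC-3).
Jamal in UTC: 10:30-11:00, 15:00-16:30, 19:00-20:00 (subtract 2h to convert from UTC+2).
Keanu: not fully free for 09:00-09:30. Ben: not fully free for 09:00-09:30. Jamal: not fully free for 09:00-09:30.

Ben, Jamal, Keanu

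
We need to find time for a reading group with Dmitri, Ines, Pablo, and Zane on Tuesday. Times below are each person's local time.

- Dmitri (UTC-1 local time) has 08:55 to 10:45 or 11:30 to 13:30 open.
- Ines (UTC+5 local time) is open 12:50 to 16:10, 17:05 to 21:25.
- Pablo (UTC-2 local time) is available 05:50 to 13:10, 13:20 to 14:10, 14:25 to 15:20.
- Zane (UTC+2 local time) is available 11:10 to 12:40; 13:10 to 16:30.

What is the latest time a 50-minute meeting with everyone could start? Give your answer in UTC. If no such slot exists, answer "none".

13:40

Dmitri in UTC: 09:55-11:45, 12:30-14:30 (add 1h to convert from UTC-1).
Ines in UTC: 07:50-11:10, 12:05-16:25 (subtract 5h to convert from UTC+5).
Pablo in UTC: 07:50-15:10, 15:20-16:10, 16:25-17:20 (add 2h to convert from UTC-2).
Zane in UTC: 09:10-10:40, 11:10-14:30 (subtract 2h to convert from UTC+2).
Dmitri ∩ Ines: 09:55-11:10, 12:30-14:30.
Dmitri ∩ Ines ∩ Pablo: 09:55-11:10, 12:30-14:30.
Dmitri ∩ Ines ∩ Pablo ∩ Zane: 09:55-10:40, 12:30-14:30.
The last common window of at least 50 minutes is 12:30-14:30; a 50-minute meeting can start as late as 13:40 and still end by 14:30.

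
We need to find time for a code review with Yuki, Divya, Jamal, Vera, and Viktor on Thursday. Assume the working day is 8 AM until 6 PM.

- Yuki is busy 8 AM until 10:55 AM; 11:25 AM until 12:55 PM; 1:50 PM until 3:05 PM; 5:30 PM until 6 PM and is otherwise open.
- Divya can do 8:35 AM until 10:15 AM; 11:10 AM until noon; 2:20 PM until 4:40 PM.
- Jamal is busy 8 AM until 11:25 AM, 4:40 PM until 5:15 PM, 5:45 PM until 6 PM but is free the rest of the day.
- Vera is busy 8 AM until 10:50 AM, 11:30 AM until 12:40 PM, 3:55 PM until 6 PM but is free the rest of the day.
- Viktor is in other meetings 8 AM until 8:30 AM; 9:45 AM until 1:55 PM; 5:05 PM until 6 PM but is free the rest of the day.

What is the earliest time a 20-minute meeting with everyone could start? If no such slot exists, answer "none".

Yuki free: 10:55-11:25, 12:55-13:50, 15:05-17:30 (invert busy blocks within the working day).
Divya free: 08:35-10:15, 11:10-12:00, 14:20-16:40.
Jamal free: 11:25-16:40, 17:15-17:45 (invert busy blocks within the working day).
Vera free: 10:50-11:30, 12:40-15:55 (invert busy blocks within the working day).
Viktor free: 08:30-09:45, 13:55-17:05 (invert busy blocks within the working day).
Yuki ∩ Divya: 11:10-11:25, 15:05-16:40.
Yuki ∩ Divya ∩ Jamal: 15:05-16:40.
Yuki ∩ Divya ∩ Jamal ∩ Vera: 15:05-15:55.
Yuki ∩ Divya ∩ Jamal ∩ Vera ∩ Viktor: 15:05-15:55.
So the common availability across everyone is 15:05-15:55.
The first common window of at least 20 minutes is 15:05-15:55, so the earliest start is 15:05.

15:05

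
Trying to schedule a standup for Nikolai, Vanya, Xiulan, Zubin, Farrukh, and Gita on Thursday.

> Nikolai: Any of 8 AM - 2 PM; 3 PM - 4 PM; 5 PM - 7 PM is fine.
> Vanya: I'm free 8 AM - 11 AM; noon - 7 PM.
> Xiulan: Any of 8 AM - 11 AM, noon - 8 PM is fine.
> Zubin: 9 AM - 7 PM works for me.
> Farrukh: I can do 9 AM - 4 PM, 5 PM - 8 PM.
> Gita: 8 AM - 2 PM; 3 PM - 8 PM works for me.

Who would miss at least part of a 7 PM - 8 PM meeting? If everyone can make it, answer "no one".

Nikolai, Vanya, Zubin

Nikolai: not fully free for 19:00-20:00. Vanya: not fully free for 19:00-20:00. Xiulan: free for 19:00-20:00. Zubin: not fully free for 19:00-20:00. Farrukh: free for 19:00-20:00. Gita: free for 19:00-20:00.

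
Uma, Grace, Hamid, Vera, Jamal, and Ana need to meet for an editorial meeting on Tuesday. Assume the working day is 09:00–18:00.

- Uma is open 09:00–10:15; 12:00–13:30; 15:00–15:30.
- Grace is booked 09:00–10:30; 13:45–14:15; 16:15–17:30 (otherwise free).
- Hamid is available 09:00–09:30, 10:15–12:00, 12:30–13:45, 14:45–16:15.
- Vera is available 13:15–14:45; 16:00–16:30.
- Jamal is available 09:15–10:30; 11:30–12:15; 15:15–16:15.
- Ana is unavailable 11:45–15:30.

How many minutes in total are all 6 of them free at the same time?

Uma free: 09:00-10:15, 12:00-13:30, 15:00-15:30.
Grace free: 10:30-13:45, 14:15-16:15, 17:30-18:00 (invert busy blocks within the working day).
Hamid free: 09:00-09:30, 10:15-12:00, 12:30-13:45, 14:45-16:15.
Vera free: 13:15-14:45, 16:00-16:30.
Jamal free: 09:15-10:30, 11:30-12:15, 15:15-16:15.
Ana free: 09:00-11:45, 15:30-18:00 (invert busy blocks within the working day).
Uma ∩ Grace: 12:00-13:30, 15:00-15:30.
Uma ∩ Grace ∩ Hamid: 12:30-13:30, 15:00-15:30.
Uma ∩ Grace ∩ Hamid ∩ Vera: 13:15-13:30.
Uma ∩ Grace ∩ Hamid ∩ Vera ∩ Jamal: ∅.
Uma ∩ Grace ∩ Hamid ∩ Vera ∩ Jamal ∩ Ana: ∅.
There is no time when everyone is free.
There is no common window, so the total is 0 minutes.

0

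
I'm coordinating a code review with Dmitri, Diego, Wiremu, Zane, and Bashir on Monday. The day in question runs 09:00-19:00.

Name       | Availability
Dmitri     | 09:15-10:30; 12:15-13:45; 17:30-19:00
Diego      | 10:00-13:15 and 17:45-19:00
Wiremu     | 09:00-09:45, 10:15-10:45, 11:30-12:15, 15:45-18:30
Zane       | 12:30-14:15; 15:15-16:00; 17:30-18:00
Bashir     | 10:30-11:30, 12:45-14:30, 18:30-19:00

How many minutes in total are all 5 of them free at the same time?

0

Dmitri ∩ Diego: 10:00-10:30, 12:15-13:15, 17:45-19:00.
Dmitri ∩ Diego ∩ Wiremu: 10:15-10:30, 17:45-18:30.
Dmitri ∩ Diego ∩ Wiremu ∩ Zane: 17:45-18:00.
Dmitri ∩ Diego ∩ Wiremu ∩ Zane ∩ Bashir: ∅.
There is no time when everyone is free.
There is no common window, so the total is 0 minutes.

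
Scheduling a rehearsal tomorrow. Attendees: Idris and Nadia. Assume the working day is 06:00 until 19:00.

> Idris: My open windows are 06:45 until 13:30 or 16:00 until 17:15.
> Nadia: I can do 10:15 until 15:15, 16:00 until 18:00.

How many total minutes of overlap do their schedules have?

Idris ∩ Nadia: 10:15-13:30, 16:00-17:15.
Summing the common windows: 195 + 75 = 270 minutes.

270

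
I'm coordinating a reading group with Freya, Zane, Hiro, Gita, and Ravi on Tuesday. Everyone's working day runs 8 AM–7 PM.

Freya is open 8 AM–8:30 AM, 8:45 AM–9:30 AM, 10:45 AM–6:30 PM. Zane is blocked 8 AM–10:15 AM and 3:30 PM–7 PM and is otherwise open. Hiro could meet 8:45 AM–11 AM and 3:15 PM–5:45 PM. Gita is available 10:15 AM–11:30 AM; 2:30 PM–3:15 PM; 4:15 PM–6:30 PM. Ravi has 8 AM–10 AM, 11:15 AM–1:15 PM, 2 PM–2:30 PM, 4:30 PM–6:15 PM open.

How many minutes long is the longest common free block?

Freya free: 08:00-08:30, 08:45-09:30, 10:45-18:30.
Zane free: 10:15-15:30 (invert busy blocks within the working day).
Hiro free: 08:45-11:00, 15:15-17:45.
Gita free: 10:15-11:30, 14:30-15:15, 16:15-18:30.
Ravi free: 08:00-10:00, 11:15-13:15, 14:00-14:30, 16:30-18:15.
Freya ∩ Zane: 10:45-15:30.
Freya ∩ Zane ∩ Hiro: 10:45-11:00, 15:15-15:30.
Freya ∩ Zane ∩ Hiro ∩ Gita: 10:45-11:00.
Freya ∩ Zane ∩ Hiro ∩ Gita ∩ Ravi: ∅.
There is no time when everyone is free.
No common window exists, so the longest block is 0 minutes.

0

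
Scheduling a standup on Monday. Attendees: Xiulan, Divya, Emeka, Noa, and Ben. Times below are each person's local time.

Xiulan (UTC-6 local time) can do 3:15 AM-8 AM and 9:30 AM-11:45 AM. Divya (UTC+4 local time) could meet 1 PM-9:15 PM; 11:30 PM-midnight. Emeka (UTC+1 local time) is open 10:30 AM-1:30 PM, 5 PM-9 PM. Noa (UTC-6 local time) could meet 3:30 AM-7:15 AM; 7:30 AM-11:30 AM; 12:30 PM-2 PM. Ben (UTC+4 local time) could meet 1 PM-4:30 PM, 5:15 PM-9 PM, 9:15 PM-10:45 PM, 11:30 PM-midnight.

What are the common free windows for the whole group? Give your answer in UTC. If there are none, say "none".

Xiulan in UTC: 09:15-14:00, 15:30-17:45 (add 6h to convert from UTC-6).
Divya in UTC: 09:00-17:15, 19:30-20:00 (subtract 4h to convert from UTC+4).
Emeka in UTC: 09:30-12:30, 16:00-20:00 (subtract 1h to convert from UTC+1).
Noa in UTC: 09:30-13:15, 13:30-17:30, 18:30-20:00 (add 6h to convert from UTC-6).
Ben in UTC: 09:00-12:30, 13:15-17:00, 17:15-18:45, 19:30-20:00 (subtract 4h to convert from UTC+4).
Xiulan ∩ Divya: 09:15-14:00, 15:30-17:15.
Xiulan ∩ Divya ∩ Emeka: 09:30-12:30, 16:00-17:15.
Xiulan ∩ Divya ∩ Emeka ∩ Noa: 09:30-12:30, 16:00-17:15.
Xiulan ∩ Divya ∩ Emeka ∩ Noa ∩ Ben: 09:30-12:30, 16:00-17:00.

09:30-12:30, 16:00-17:00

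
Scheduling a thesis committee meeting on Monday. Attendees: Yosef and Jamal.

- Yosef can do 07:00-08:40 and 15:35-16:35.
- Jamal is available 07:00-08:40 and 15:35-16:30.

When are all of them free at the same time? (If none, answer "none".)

07:00-08:40, 15:35-16:30

Yosef ∩ Jamal: 07:00-08:40, 15:35-16:30.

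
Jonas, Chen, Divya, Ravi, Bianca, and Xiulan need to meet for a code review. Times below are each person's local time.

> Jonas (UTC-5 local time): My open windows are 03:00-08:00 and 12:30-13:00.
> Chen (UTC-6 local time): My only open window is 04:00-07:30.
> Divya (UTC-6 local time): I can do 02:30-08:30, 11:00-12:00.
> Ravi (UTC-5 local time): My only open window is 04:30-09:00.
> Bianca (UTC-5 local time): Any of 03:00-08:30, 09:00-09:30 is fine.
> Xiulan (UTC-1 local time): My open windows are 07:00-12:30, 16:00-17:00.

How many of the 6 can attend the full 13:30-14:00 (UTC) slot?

Jonas in UTC: 08:00-13:00, 17:30-18:00 (add 5h to convert from UTC-5).
Chen in UTC: 10:00-13:30 (add 6h to convert from UTC-6).
Divya in UTC: 08:30-14:30, 17:00-18:00 (add 6h to convert from UTC-6).
Ravi in UTC: 09:30-14:00 (add 5h to convert from UTC-5).
Bianca in UTC: 08:00-13:30, 14:00-14:30 (add 5h to convert from UTC-5).
Xiulan in UTC: 08:00-13:30, 17:00-18:00 (add 1h to convert from UTC-1).
Divya and Ravi can make the full 13:30-14:00 slot — that's 2.

2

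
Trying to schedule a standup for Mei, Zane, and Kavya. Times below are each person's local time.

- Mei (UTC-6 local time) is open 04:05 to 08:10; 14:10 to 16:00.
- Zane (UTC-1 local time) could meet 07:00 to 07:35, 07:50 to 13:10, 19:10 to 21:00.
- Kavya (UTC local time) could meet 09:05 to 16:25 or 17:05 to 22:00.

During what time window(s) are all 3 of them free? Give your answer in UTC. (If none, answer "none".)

Mei in UTC: 10:05-14:10, 20:10-22:00 (add 6h to convert from UTC-6).
Zane in UTC: 08:00-08:35, 08:50-14:10, 20:10-22:00 (add 1h to convert from UTC-1).
Kavya in UTC: 09:05-16:25, 17:05-22:00.
Mei ∩ Zane: 10:05-14:10, 20:10-22:00.
Mei ∩ Zane ∩ Kavya: 10:05-14:10, 20:10-22:00.

10:05-14:10, 20:10-22:00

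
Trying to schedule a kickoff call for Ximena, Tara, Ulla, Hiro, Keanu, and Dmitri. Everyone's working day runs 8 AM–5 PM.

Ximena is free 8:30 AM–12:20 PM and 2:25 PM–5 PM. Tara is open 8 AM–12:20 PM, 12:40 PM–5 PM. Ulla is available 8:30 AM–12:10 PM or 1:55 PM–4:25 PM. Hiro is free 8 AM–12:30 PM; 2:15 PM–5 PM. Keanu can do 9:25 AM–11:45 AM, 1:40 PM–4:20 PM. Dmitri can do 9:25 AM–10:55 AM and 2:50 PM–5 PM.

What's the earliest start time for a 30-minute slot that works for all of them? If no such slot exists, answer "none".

09:25

Ximena ∩ Tara: 08:30-12:20, 14:25-17:00.
Ximena ∩ Tara ∩ Ulla: 08:30-12:10, 14:25-16:25.
Ximena ∩ Tara ∩ Ulla ∩ Hiro: 08:30-12:10, 14:25-16:25.
Ximena ∩ Tara ∩ Ulla ∩ Hiro ∩ Keanu: 09:25-11:45, 14:25-16:20.
Ximena ∩ Tara ∩ Ulla ∩ Hiro ∩ Keanu ∩ Dmitri: 09:25-10:55, 14:50-16:20.
The first common window of at least 30 minutes is 09:25-10:55, so the earliest start is 09:25.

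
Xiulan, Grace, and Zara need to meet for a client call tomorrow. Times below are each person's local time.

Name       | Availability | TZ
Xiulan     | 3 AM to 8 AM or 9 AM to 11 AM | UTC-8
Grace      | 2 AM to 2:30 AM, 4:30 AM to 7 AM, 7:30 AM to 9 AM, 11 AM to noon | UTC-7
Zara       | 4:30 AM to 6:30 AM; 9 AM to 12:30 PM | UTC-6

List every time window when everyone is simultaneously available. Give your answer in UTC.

11:30-12:30, 15:00-16:00, 18:00-18:30

Xiulan in UTC: 11:00-16:00, 17:00-19:00 (add 8h to convert from UTC-8).
Grace in UTC: 09:00-09:30, 11:30-14:00, 14:30-16:00, 18:00-19:00 (add 7h to convert from UTC-7).
Zara in UTC: 10:30-12:30, 15:00-18:30 (add 6h to convert from UTC-6).
Xiulan ∩ Grace: 11:30-14:00, 14:30-16:00, 18:00-19:00.
Xiulan ∩ Grace ∩ Zara: 11:30-12:30, 15:00-16:00, 18:00-18:30.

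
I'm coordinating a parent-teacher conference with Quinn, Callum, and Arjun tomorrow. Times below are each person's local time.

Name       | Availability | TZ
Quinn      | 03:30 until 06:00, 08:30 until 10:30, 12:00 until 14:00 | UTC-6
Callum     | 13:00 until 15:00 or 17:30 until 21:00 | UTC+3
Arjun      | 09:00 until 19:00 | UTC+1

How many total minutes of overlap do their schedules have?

240

Quinn in UTC: 09:30-12:00, 14:30-16:30, 18:00-20:00 (add 6h to convert from UTC-6).
Callum in UTC: 10:00-12:00, 14:30-18:00 (subtract 3h to convert from UTC+3).
Arjun in UTC: 08:00-18:00 (subtract 1h to convert from UTC+1).
Quinn ∩ Callum: 10:00-12:00, 14:30-16:30.
Quinn ∩ Callum ∩ Arjun: 10:00-12:00, 14:30-16:30.
Those are the intersection windows.
Summing the common windows: 120 + 120 = 240 minutes.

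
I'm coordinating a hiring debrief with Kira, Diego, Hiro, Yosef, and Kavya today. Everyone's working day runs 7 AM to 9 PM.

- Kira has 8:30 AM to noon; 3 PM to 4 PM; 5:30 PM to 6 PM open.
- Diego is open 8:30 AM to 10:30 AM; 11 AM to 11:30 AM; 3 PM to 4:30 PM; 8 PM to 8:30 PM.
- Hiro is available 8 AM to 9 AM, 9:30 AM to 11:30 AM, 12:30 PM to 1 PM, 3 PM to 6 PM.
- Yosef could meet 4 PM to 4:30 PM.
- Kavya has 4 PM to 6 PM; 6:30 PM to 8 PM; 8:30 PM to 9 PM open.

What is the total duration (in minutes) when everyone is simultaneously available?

0

Kira ∩ Diego: 08:30-10:30, 11:00-11:30, 15:00-16:00.
Kira ∩ Diego ∩ Hiro: 08:30-09:00, 09:30-10:30, 11:00-11:30, 15:00-16:00.
Kira ∩ Diego ∩ Hiro ∩ Yosef: ∅.
Kira ∩ Diego ∩ Hiro ∩ Yosef ∩ Kavya: ∅.
There is no time when everyone is free.
There is no common window, so the total is 0 minutes.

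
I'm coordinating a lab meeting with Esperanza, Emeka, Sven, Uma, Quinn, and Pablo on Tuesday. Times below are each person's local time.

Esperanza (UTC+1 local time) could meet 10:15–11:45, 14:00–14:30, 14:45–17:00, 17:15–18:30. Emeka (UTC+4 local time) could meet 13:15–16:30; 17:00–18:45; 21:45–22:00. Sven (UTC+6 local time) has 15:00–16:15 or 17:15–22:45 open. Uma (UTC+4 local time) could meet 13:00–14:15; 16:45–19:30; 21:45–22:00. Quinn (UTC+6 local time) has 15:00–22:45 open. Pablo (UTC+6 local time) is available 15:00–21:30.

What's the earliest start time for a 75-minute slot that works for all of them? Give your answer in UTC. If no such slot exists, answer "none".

none

Esperanza in UTC: 09:15-10:45, 13:00-13:30, 13:45-16:00, 16:15-17:30 (subtract 1h to convert from UTC+1).
Emeka in UTC: 09:15-12:30, 13:00-14:45, 17:45-18:00 (subtract 4h to convert from UTC+4).
Sven in UTC: 09:00-10:15, 11:15-16:45 (subtract 6h to convert from UTC+6).
Uma in UTC: 09:00-10:15, 12:45-15:30, 17:45-18:00 (subtract 4h to convert from UTC+4).
Quinn in UTC: 09:00-16:45 (subtract 6h to convert from UTC+6).
Pablo in UTC: 09:00-15:30 (subtract 6h to convert from UTC+6).
Esperanza ∩ Emeka: 09:15-10:45, 13:00-13:30, 13:45-14:45.
Esperanza ∩ Emeka ∩ Sven: 09:15-10:15, 13:00-13:30, 13:45-14:45.
Esperanza ∩ Emeka ∩ Sven ∩ Uma: 09:15-10:15, 13:00-13:30, 13:45-14:45.
Esperanza ∩ Emeka ∩ Sven ∩ Uma ∩ Quinn: 09:15-10:15, 13:00-13:30, 13:45-14:45.
Esperanza ∩ Emeka ∩ Sven ∩ Uma ∩ Quinn ∩ Pablo: 09:15-10:15, 13:00-13:30, 13:45-14:45.
No common window is at least 75 minutes long.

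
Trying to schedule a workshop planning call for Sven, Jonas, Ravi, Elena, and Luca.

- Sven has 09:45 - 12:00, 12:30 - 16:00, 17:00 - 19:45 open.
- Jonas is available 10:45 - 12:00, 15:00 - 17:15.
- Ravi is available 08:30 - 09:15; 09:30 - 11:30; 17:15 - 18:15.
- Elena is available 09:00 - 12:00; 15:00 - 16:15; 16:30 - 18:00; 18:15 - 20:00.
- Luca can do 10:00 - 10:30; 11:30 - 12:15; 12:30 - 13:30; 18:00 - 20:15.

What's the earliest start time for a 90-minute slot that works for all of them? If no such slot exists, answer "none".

none

Sven ∩ Jonas: 10:45-12:00, 15:00-16:00, 17:00-17:15.
Sven ∩ Jonas ∩ Ravi: 10:45-11:30.
Sven ∩ Jonas ∩ Ravi ∩ Elena: 10:45-11:30.
Sven ∩ Jonas ∩ Ravi ∩ Elena ∩ Luca: ∅.
There is no time when everyone is free.
No common window is at least 90 minutes long.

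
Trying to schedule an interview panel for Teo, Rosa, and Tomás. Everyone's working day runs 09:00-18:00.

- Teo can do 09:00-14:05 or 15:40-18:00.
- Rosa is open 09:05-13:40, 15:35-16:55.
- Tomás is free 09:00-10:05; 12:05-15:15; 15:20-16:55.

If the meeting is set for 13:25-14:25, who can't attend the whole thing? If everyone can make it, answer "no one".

Teo: not fully free for 13:25-14:25. Rosa: not fully free for 13:25-14:25. Tomás: free for 13:25-14:25.

Rosa, Teo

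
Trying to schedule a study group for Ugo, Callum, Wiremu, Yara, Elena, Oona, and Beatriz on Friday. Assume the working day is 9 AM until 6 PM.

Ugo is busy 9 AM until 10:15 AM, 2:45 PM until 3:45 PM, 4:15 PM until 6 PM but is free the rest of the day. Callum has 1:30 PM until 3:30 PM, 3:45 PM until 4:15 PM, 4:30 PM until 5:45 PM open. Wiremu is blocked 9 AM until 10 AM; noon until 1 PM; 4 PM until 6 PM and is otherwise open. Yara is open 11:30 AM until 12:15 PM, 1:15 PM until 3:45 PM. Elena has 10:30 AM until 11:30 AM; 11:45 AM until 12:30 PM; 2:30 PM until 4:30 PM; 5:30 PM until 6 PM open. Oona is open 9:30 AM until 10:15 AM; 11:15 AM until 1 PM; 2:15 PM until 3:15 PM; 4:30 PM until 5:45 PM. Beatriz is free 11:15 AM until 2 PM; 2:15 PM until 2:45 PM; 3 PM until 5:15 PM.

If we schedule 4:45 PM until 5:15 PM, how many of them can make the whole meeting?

3

Ugo free: 10:15-14:45, 15:45-16:15 (invert busy blocks within the working day).
Callum free: 13:30-15:30, 15:45-16:15, 16:30-17:45.
Wiremu free: 10:00-12:00, 13:00-16:00 (invert busy blocks within the working day).
Yara free: 11:30-12:15, 13:15-15:45.
Elena free: 10:30-11:30, 11:45-12:30, 14:30-16:30, 17:30-18:00.
Oona free: 09:30-10:15, 11:15-13:00, 14:15-15:15, 16:30-17:45.
Beatriz free: 11:15-14:00, 14:15-14:45, 15:00-17:15.
Callum, Oona, and Beatriz can make the full 16:45-17:15 slot — that's 3.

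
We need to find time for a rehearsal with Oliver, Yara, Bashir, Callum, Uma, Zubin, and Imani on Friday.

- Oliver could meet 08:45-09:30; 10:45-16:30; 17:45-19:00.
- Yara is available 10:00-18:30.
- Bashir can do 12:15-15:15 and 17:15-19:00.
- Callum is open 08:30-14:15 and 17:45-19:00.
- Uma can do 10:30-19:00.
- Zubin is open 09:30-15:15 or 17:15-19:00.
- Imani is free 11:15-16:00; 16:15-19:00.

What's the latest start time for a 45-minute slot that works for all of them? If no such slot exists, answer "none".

17:45

Oliver ∩ Yara: 10:45-16:30, 17:45-18:30.
Oliver ∩ Yara ∩ Bashir: 12:15-15:15, 17:45-18:30.
Oliver ∩ Yara ∩ Bashir ∩ Callum: 12:15-14:15, 17:45-18:30.
Oliver ∩ Yara ∩ Bashir ∩ Callum ∩ Uma: 12:15-14:15, 17:45-18:30.
Oliver ∩ Yara ∩ Bashir ∩ Callum ∩ Uma ∩ Zubin: 12:15-14:15, 17:45-18:30.
Oliver ∩ Yara ∩ Bashir ∩ Callum ∩ Uma ∩ Zubin ∩ Imani: 12:15-14:15, 17:45-18:30.
Those are the intersection windows.
The last common window of at least 45 minutes is 17:45-18:30; a 45-minute meeting can start as late as 17:45 and still end by 18:30.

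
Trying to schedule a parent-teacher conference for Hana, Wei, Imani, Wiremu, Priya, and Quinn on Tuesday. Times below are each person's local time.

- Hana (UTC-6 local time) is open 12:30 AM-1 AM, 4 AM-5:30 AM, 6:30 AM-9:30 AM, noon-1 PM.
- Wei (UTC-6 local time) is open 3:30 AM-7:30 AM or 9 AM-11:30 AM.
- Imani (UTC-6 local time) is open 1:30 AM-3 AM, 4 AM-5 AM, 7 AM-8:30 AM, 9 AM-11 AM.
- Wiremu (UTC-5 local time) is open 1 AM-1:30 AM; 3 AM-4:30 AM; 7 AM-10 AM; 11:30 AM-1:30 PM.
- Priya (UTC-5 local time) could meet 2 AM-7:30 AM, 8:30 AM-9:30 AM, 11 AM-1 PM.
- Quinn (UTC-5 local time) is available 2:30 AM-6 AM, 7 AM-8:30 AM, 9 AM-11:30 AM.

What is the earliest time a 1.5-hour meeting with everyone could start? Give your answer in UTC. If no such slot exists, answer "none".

none

Hana in UTC: 06:30-07:00, 10:00-11:30, 12:30-15:30, 18:00-19:00 (add 6h to convert from UTC-6).
Wei in UTC: 09:30-13:30, 15:00-17:30 (add 6h to convert from UTC-6).
Imani in UTC: 07:30-09:00, 10:00-11:00, 13:00-14:30, 15:00-17:00 (add 6h to convert from UTC-6).
Wiremu in UTC: 06:00-06:30, 08:00-09:30, 12:00-15:00, 16:30-18:30 (add 5h to convert from UTC-5).
Priya in UTC: 07:00-12:30, 13:30-14:30, 16:00-18:00 (add 5h to convert from UTC-5).
Quinn in UTC: 07:30-11:00, 12:00-13:30, 14:00-16:30 (add 5h to convert from UTC-5).
Hana ∩ Wei: 10:00-11:30, 12:30-13:30, 15:00-15:30.
Hana ∩ Wei ∩ Imani: 10:00-11:00, 13:00-13:30, 15:00-15:30.
Hana ∩ Wei ∩ Imani ∩ Wiremu: 13:00-13:30.
Hana ∩ Wei ∩ Imani ∩ Wiremu ∩ Priya: ∅.
Hana ∩ Wei ∩ Imani ∩ Wiremu ∩ Priya ∩ Quinn: ∅.
There is no time when everyone is free.
No common window is at least 90 minutes long.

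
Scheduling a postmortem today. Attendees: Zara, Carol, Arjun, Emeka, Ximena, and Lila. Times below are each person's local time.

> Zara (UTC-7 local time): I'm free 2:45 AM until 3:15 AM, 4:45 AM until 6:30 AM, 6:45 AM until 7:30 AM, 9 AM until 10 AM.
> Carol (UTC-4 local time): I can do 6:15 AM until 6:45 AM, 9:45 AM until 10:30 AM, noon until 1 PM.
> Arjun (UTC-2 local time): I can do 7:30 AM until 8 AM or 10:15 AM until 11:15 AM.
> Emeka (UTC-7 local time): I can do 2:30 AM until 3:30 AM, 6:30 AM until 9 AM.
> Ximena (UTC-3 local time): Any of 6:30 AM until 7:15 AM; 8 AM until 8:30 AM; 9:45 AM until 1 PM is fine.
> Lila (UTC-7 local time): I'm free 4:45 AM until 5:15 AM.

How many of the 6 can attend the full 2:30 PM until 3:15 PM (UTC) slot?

Zara in UTC: 09:45-10:15, 11:45-13:30, 13:45-14:30, 16:00-17:00 (add 7h to convert from UTC-7).
Carol in UTC: 10:15-10:45, 13:45-14:30, 16:00-17:00 (add 4h to convert from UTC-4).
Arjun in UTC: 09:30-10:00, 12:15-13:15 (add 2h to convert from UTC-2).
Emeka in UTC: 09:30-10:30, 13:30-16:00 (add 7h to convert from UTC-7).
Ximena in UTC: 09:30-10:15, 11:00-11:30, 12:45-16:00 (add 3h to convert from UTC-3).
Lila in UTC: 11:45-12:15 (add 7h to convert from UTC-7).
Emeka and Ximena can make the full 14:30-15:15 slot — that's 2.

2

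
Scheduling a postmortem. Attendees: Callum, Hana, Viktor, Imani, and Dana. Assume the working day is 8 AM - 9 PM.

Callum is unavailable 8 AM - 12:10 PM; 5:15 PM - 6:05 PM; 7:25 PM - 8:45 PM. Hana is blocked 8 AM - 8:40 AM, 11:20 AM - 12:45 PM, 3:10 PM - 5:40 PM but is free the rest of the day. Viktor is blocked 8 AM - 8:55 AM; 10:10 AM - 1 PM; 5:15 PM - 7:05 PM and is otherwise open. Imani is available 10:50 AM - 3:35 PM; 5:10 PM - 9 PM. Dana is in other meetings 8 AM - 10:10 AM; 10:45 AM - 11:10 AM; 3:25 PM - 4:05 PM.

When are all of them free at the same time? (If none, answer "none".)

Callum free: 12:10-17:15, 18:05-19:25, 20:45-21:00 (invert busy blocks within the working day).
Hana free: 08:40-11:20, 12:45-15:10, 17:40-21:00 (invert busy blocks within the working day).
Viktor free: 08:55-10:10, 13:00-17:15, 19:05-21:00 (invert busy blocks within the working day).
Imani free: 10:50-15:35, 17:10-21:00.
Dana free: 10:10-10:45, 11:10-15:25, 16:05-21:00 (invert busy blocks within the working day).
Callum ∩ Hana: 12:45-15:10, 18:05-19:25, 20:45-21:00.
Callum ∩ Hana ∩ Viktor: 13:00-15:10, 19:05-19:25, 20:45-21:00.
Callum ∩ Hana ∩ Viktor ∩ Imani: 13:00-15:10, 19:05-19:25, 20:45-21:00.
Callum ∩ Hana ∩ Viktor ∩ Imani ∩ Dana: 13:00-15:10, 19:05-19:25, 20:45-21:00.
Those are the intersection windows.

13:00-15:10, 19:05-19:25, 20:45-21:00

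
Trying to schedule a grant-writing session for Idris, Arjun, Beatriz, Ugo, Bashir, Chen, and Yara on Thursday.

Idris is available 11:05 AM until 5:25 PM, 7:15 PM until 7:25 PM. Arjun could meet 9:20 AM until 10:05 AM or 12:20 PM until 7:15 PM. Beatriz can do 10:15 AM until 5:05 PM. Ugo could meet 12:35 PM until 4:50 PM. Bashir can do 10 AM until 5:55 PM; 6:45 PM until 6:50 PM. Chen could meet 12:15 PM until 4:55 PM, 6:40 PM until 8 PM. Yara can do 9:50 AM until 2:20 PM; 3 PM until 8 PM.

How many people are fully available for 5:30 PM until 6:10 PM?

Arjun and Yara can make the full 17:30-18:10 slot — that's 2.

2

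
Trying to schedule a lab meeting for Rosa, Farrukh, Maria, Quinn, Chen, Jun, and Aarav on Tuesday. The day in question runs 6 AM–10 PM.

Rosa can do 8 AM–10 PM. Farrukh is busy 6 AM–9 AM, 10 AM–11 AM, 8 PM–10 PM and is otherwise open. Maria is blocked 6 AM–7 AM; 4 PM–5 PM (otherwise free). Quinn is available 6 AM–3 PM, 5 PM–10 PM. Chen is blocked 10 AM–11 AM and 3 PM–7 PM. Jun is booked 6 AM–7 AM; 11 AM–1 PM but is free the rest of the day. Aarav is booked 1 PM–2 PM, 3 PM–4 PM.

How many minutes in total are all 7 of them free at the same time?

Rosa free: 08:00-22:00.
Farrukh free: 09:00-10:00, 11:00-20:00 (invert busy blocks within the working day).
Maria free: 07:00-16:00, 17:00-22:00 (invert busy blocks within the working day).
Quinn free: 06:00-15:00, 17:00-22:00.
Chen free: 06:00-10:00, 11:00-15:00, 19:00-22:00 (invert busy blocks within the working day).
Jun free: 07:00-11:00, 13:00-22:00 (invert busy blocks within the working day).
Aarav free: 06:00-13:00, 14:00-15:00, 16:00-22:00 (invert busy blocks within the working day).
Rosa ∩ Farrukh: 09:00-10:00, 11:00-20:00.
Rosa ∩ Farrukh ∩ Maria: 09:00-10:00, 11:00-16:00, 17:00-20:00.
Rosa ∩ Farrukh ∩ Maria ∩ Quinn: 09:00-10:00, 11:00-15:00, 17:00-20:00.
Rosa ∩ Farrukh ∩ Maria ∩ Quinn ∩ Chen: 09:00-10:00, 11:00-15:00, 19:00-20:00.
Rosa ∩ Farrukh ∩ Maria ∩ Quinn ∩ Chen ∩ Jun: 09:00-10:00, 13:00-15:00, 19:00-20:00.
Rosa ∩ Farrukh ∩ Maria ∩ Quinn ∩ Chen ∩ Jun ∩ Aarav: 09:00-10:00, 14:00-15:00, 19:00-20:00.
Summing the common windows: 60 + 60 + 60 = 180 minutes.

180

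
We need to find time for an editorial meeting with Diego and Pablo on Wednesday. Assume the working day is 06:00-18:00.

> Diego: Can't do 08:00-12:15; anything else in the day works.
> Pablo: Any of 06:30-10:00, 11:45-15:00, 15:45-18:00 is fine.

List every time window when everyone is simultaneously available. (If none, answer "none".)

Diego free: 06:00-08:00, 12:15-18:00 (invert busy blocks within the working day).
Pablo free: 06:30-10:00, 11:45-15:00, 15:45-18:00.
Diego ∩ Pablo: 06:30-08:00, 12:15-15:00, 15:45-18:00.
Those are the intersection windows.

06:30-08:00, 12:15-15:00, 15:45-18:00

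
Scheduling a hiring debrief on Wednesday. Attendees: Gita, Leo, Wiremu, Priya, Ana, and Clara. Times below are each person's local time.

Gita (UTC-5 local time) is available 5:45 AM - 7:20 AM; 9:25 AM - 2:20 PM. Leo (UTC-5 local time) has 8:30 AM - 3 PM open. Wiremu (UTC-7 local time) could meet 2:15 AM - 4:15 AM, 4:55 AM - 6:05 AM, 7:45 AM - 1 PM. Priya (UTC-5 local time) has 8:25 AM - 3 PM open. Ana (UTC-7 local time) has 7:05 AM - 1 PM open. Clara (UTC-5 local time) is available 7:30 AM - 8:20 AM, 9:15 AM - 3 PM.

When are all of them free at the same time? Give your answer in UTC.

Gita in UTC: 10:45-12:20, 14:25-19:20 (add 5h to convert from UTC-5).
Leo in UTC: 13:30-20:00 (add 5h to convert from UTC-5).
Wiremu in UTC: 09:15-11:15, 11:55-13:05, 14:45-20:00 (add 7h to convert from UTC-7).
Priya in UTC: 13:25-20:00 (add 5h to convert from UTC-5).
Ana in UTC: 14:05-20:00 (add 7h to convert from UTC-7).
Clara in UTC: 12:30-13:20, 14:15-20:00 (add 5h to convert from UTC-5).
Gita ∩ Leo: 14:25-19:20.
Gita ∩ Leo ∩ Wiremu: 14:45-19:20.
Gita ∩ Leo ∩ Wiremu ∩ Priya: 14:45-19:20.
Gita ∩ Leo ∩ Wiremu ∩ Priya ∩ Ana: 14:45-19:20.
Gita ∩ Leo ∩ Wiremu ∩ Priya ∩ Ana ∩ Clara: 14:45-19:20.

14:45-19:20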